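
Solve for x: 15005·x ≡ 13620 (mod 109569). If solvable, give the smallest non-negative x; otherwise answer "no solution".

94710

First find gcd(15005, 109569):
109569 = 7×15005 + 4534
15005 = 3×4534 + 1403
4534 = 3×1403 + 325
1403 = 4×325 + 103
325 = 3×103 + 16
103 = 6×16 + 7
16 = 2×7 + 2
7 = 3×2 + 1
2 = 2×1 + 0
gcd = 1, so a unique solution mod 109569 exists.
Back-substitute for the Bézout coefficients:
1 = 7 − 3·2
1 = −3·16 + 7·7
1 = 7·103 − 45·16
1 = −45·325 + 142·103
1 = 142·1403 − 613·325
1 = −613·4534 + 1981·1403
1 = 1981·15005 − 6556·4534
1 = −6556·109569 + 47873·15005
So 15005·(47873) ≡ 1 (mod 109569), giving 15005⁻¹ ≡ 47873.
x ≡ 15005⁻¹·13620 ≡ 47873·13620 ≡ 94710 (mod 109569).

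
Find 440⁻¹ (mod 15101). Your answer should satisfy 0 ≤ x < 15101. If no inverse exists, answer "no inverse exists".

Run Euclid on (15101, 440):
15101 = 34*440 + 141
440 = 3*141 + 17
141 = 8*17 + 5
17 = 3*5 + 2
5 = 2*2 + 1
2 = 2*1 + 0
Since gcd(440, 15101) = 1, back-substitute to write 1 as a combination:
1 = 5 − 2·2
1 = −2·17 + 7·5
1 = 7·141 − 58·17
1 = −58·440 + 181·141
1 = 181·15101 − 6212·440
So 440·(-6212) ≡ 1 (mod 15101), and -6212 ≡ 8889 (mod 15101).

8889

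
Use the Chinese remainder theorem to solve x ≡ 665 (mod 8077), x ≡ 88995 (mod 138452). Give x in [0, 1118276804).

1038202091

Write x = 665 + 8077·k. Then 8077·k ≡ 88995 − 665 ≡ 88330 (mod 138452).
Need 8077⁻¹ mod 138452. Extended Euclid on (138452, 8077):
138452 = 17×8077 + 1143
8077 = 7×1143 + 76
1143 = 15×76 + 3
76 = 25×3 + 1
3 = 3×1 + 0
Back-substitute:
1 = 76 − 25·3
1 = −25·1143 + 376·76
1 = 376·8077 − 2657·1143
1 = −2657·138452 + 45545·8077
8077⁻¹ ≡ 45545 (mod 138452), so k ≡ 45545·88330 ≡ 128538 (mod 138452).
x = 665 + 8077·128538 = 1038202091.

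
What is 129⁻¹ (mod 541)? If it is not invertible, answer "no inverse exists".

411

Apply the Euclidean algorithm to 541 and 129:
541 = 4*129 + 25
129 = 5*25 + 4
25 = 6*4 + 1
4 = 4*1 + 0
The gcd is 1. Working backward:
1 = 25 − 6·4
1 = −6·129 + 31·25
1 = 31·541 − 130·129
Thus 129·(-130) ≡ 1 (mod 541); reducing, -130 mod 541 = 411.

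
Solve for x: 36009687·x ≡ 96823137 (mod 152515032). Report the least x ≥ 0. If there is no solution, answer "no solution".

First find gcd(36009687, 152515032):
152515032 = 4×36009687 + 8476284
36009687 = 4×8476284 + 2104551
8476284 = 4×2104551 + 58080
2104551 = 36×58080 + 13671
58080 = 4×13671 + 3396
13671 = 4×3396 + 87
3396 = 39×87 + 3
87 = 29×3 + 0
gcd = 3 and 3 | 96823137, so solutions exist. Divide through by 3: 12003229x ≡ 32274379 (mod 50838344).
Now find 12003229⁻¹ mod 50838344:
50838344 = 4×12003229 + 2825428
12003229 = 4×2825428 + 701517
2825428 = 4×701517 + 19360
701517 = 36×19360 + 4557
19360 = 4×4557 + 1132
4557 = 4×1132 + 29
1132 = 39×29 + 1
29 = 29×1 + 0
Back-substitute:
1 = 1132 − 39·29
1 = −39·4557 + 157·1132
1 = 157·19360 − 667·4557
1 = −667·701517 + 24169·19360
1 = 24169·2825428 − 97343·701517
1 = −97343·12003229 + 413541·2825428
1 = 413541·50838344 − 1751507·12003229
So 12003229·(-1751507) ≡ 1 (mod 50838344), i.e. 12003229⁻¹ ≡ 49086837.
Then x ≡ 49086837·32274379 ≡ 31619799 (mod 50838344); the smallest non-negative solution is x = 31619799.

31619799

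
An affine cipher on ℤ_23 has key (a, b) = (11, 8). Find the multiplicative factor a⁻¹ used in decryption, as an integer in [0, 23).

21

Extended Euclidean algorithm:
23 = 2×11 + 1
11 = 11×1 + 0
The gcd is 1. Working backward:
1 = 23 − 2·11
Thus 11·(-2) ≡ 1 (mod 23); reducing, -2 mod 23 = 21.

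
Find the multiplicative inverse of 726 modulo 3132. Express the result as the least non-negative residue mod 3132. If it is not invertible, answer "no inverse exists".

no inverse exists

Euclidean algorithm on 3132, 726:
3132 = 4*726 + 228
726 = 3*228 + 42
228 = 5*42 + 18
42 = 2*18 + 6
18 = 3*6 + 0
The gcd is 6, not 1, hence no inverse exists.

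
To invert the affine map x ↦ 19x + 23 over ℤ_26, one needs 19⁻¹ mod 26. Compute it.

gcd(26, 19) by repeated division:
26 = 1×19 + 7
19 = 2×7 + 5
7 = 1×5 + 2
5 = 2×2 + 1
2 = 2×1 + 0
Since gcd(19, 26) = 1, back-substitute to write 1 as a combination:
1 = 5 − 2·2
1 = −2·7 + 3·5
1 = 3·19 − 8·7
1 = −8·26 + 11·19
So 19·11 ≡ 1 (mod 26).

11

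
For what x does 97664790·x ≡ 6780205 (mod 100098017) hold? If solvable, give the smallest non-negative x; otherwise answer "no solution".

First find gcd(97664790, 100098017):
100098017 = 1·97664790 + 2433227
97664790 = 40·2433227 + 335710
2433227 = 7·335710 + 83257
335710 = 4·83257 + 2682
83257 = 31·2682 + 115
2682 = 23·115 + 37
115 = 3·37 + 4
37 = 9·4 + 1
4 = 4·1 + 0
gcd = 1, so a unique solution mod 100098017 exists.
Back-substitute for the Bézout coefficients:
1 = 37 − 9·4
1 = −9·115 + 28·37
1 = 28·2682 − 653·115
1 = −653·83257 + 20271·2682
1 = 20271·335710 − 81737·83257
1 = −81737·2433227 + 592430·335710
1 = 592430·97664790 − 23778937·2433227
1 = −23778937·100098017 + 24371367·97664790
So 97664790·(24371367) ≡ 1 (mod 100098017), giving 97664790⁻¹ ≡ 24371367.
x ≡ 97664790⁻¹·6780205 ≡ 24371367·6780205 ≡ 56946465 (mod 100098017).

56946465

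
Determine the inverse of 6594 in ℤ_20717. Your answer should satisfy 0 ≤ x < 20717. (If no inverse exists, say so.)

5074

gcd(20717, 6594) by repeated division:
20717 = 3×6594 + 935
6594 = 7×935 + 49
935 = 19×49 + 4
49 = 12×4 + 1
4 = 4×1 + 0
The gcd is 1. Working backward:
1 = 49 − 12·4
1 = −12·935 + 229·49
1 = 229·6594 − 1615·935
1 = −1615·20717 + 5074·6594
So 6594·5074 ≡ 1 (mod 20717).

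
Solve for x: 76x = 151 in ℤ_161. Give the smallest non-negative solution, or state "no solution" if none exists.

First find gcd(76, 161):
161 = 2·76 + 9
76 = 8·9 + 4
9 = 2·4 + 1
4 = 4·1 + 0
gcd = 1, so a unique solution mod 161 exists.
Back-substitute for the Bézout coefficients:
1 = 9 − 2·4
1 = −2·76 + 17·9
1 = 17·161 − 36·76
So 76·(-36) ≡ 1 (mod 161), giving 76⁻¹ ≡ 125.
x ≡ 76⁻¹·151 ≡ 125·151 ≡ 38 (mod 161).

38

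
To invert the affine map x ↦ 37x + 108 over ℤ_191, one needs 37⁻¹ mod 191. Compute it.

31

gcd(191, 37) by repeated division:
191 = 5×37 + 6
37 = 6×6 + 1
6 = 6×1 + 0
gcd = 1, so the inverse exists. Back-substitute:
1 = 37 − 6·6
1 = −6·191 + 31·37
So 37·31 ≡ 1 (mod 191).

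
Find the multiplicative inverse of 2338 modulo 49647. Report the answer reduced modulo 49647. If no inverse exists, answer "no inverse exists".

5245

gcd(49647, 2338) by repeated division:
49647 = 21*2338 + 549
2338 = 4*549 + 142
549 = 3*142 + 123
142 = 1*123 + 19
123 = 6*19 + 9
19 = 2*9 + 1
9 = 9*1 + 0
gcd = 1, so the inverse exists. Back-substitute:
1 = 19 − 2·9
1 = −2·123 + 13·19
1 = 13·142 − 15·123
1 = −15·549 + 58·142
1 = 58·2338 − 247·549
1 = −247·49647 + 5245·2338
So 2338·5245 ≡ 1 (mod 49647).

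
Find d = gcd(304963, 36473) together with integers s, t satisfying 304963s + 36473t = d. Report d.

Euclidean algorithm:
304963 = 8·36473 + 13179
36473 = 2·13179 + 10115
13179 = 1·10115 + 3064
10115 = 3·3064 + 923
3064 = 3·923 + 295
923 = 3·295 + 38
295 = 7·38 + 29
38 = 1·29 + 9
29 = 3·9 + 2
9 = 4·2 + 1
2 = 2·1 + 0
gcd(304963, 36473) = 1.
Express as a combination:
1 = 9 − 4·2
1 = −4·29 + 13·9
1 = 13·38 − 17·29
1 = −17·295 + 132·38
1 = 132·923 − 413·295
1 = −413·3064 + 1371·923
1 = 1371·10115 − 4526·3064
1 = −4526·13179 + 5897·10115
1 = 5897·36473 − 16320·13179
1 = −16320·304963 + 136457·36473
So 1 = (-16320)·304963 + (136457)·36473.

1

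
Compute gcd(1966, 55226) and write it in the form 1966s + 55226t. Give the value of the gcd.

2

Apply Euclid's algorithm to 55226 and 1966:
55226 = 28·1966 + 178
1966 = 11·178 + 8
178 = 22·8 + 2
8 = 4·2 + 0
gcd(1966, 55226) = 2.
Back-substituting:
2 = 178 − 22·8
2 = −22·1966 + 243·178
2 = 243·55226 − 6826·1966
So 2 = (243)·55226 + (-6826)·1966.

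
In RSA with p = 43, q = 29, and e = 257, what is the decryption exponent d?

1025

φ(n) = (p−1)(q−1) = 42·28 = 1176.
Need d with 257·d ≡ 1 (mod 1176). Apply the extended Euclidean algorithm:
1176 = 4×257 + 148
257 = 1×148 + 109
148 = 1×109 + 39
109 = 2×39 + 31
39 = 1×31 + 8
31 = 3×8 + 7
8 = 1×7 + 1
7 = 7×1 + 0
Back-substitute:
1 = 8 − 7
1 = −31 + 4·8
1 = 4·39 − 5·31
1 = −5·109 + 14·39
1 = 14·148 − 19·109
1 = −19·257 + 33·148
1 = 33·1176 − 151·257
So 257·(-151) ≡ 1 (mod 1176), hence d ≡ -151 ≡ 1025 (mod 1176).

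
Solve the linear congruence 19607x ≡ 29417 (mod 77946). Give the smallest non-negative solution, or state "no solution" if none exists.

First find gcd(19607, 77946):
77946 = 3×19607 + 19125
19607 = 1×19125 + 482
19125 = 39×482 + 327
482 = 1×327 + 155
327 = 2×155 + 17
155 = 9×17 + 2
17 = 8×2 + 1
2 = 2×1 + 0
gcd = 1, so a unique solution mod 77946 exists.
Back-substitute for the Bézout coefficients:
1 = 17 − 8·2
1 = −8·155 + 73·17
1 = 73·327 − 154·155
1 = −154·482 + 227·327
1 = 227·19125 − 9007·482
1 = −9007·19607 + 9234·19125
1 = 9234·77946 − 36709·19607
So 19607·(-36709) ≡ 1 (mod 77946), giving 19607⁻¹ ≡ 41237.
x ≡ 19607⁻¹·29417 ≡ 41237·29417 ≡ 73177 (mod 77946).

73177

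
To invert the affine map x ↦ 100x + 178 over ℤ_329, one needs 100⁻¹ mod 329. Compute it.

102

Apply the Euclidean algorithm to 329 and 100:
329 = 3×100 + 29
100 = 3×29 + 13
29 = 2×13 + 3
13 = 4×3 + 1
3 = 3×1 + 0
Since gcd(100, 329) = 1, back-substitute to write 1 as a combination:
1 = 13 − 4·3
1 = −4·29 + 9·13
1 = 9·100 − 31·29
1 = −31·329 + 102·100
So 100·102 ≡ 1 (mod 329).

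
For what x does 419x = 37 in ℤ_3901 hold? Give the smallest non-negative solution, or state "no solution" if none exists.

First find gcd(419, 3901):
3901 = 9×419 + 130
419 = 3×130 + 29
130 = 4×29 + 14
29 = 2×14 + 1
14 = 14×1 + 0
gcd = 1, so a unique solution mod 3901 exists.
Back-substitute for the Bézout coefficients:
1 = 29 − 2·14
1 = −2·130 + 9·29
1 = 9·419 − 29·130
1 = −29·3901 + 270·419
So 419·(270) ≡ 1 (mod 3901), giving 419⁻¹ ≡ 270.
x ≡ 419⁻¹·37 ≡ 270·37 ≡ 2188 (mod 3901).

2188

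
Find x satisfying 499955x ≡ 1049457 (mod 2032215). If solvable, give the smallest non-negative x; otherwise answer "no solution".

gcd(499955, 2032215):
2032215 = 4*499955 + 32395
499955 = 15*32395 + 14030
32395 = 2*14030 + 4335
14030 = 3*4335 + 1025
4335 = 4*1025 + 235
1025 = 4*235 + 85
235 = 2*85 + 65
85 = 1*65 + 20
65 = 3*20 + 5
20 = 4*5 + 0
gcd = 5, but 5 ∤ 1049457, so the congruence has no solution.

no solution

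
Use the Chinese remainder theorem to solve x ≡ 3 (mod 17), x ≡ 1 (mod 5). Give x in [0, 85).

71

Write x = 3 + 17·k. Then 17·k ≡ 1 − 3 ≡ 3 (mod 5).
Need 17⁻¹ mod 5. Extended Euclid on (5, 2):
5 = 2·2 + 1
2 = 2·1 + 0
Back-substitute:
1 = 5 − 2·2
17⁻¹ ≡ 3 (mod 5), so k ≡ 3·3 ≡ 4 (mod 5).
x = 3 + 17·4 = 71.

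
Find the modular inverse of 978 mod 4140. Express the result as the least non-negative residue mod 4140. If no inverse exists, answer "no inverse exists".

Compute gcd(978, 4140):
4140 = 4×978 + 228
978 = 4×228 + 66
228 = 3×66 + 30
66 = 2×30 + 6
30 = 5×6 + 0
gcd(978, 4140) = 6 ≠ 1, so 978 has no multiplicative inverse modulo 4140.

no inverse exists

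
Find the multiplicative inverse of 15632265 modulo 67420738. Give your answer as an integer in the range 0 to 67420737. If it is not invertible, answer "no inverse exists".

no inverse exists

Euclidean algorithm on 67420738, 15632265:
67420738 = 4*15632265 + 4891678
15632265 = 3*4891678 + 957231
4891678 = 5*957231 + 105523
957231 = 9*105523 + 7524
105523 = 14*7524 + 187
7524 = 40*187 + 44
187 = 4*44 + 11
44 = 4*11 + 0
gcd(15632265, 67420738) = 11 ≠ 1, so 15632265 has no multiplicative inverse modulo 67420738.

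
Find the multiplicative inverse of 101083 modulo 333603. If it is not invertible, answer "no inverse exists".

63052

Run Euclid on (333603, 101083):
333603 = 3·101083 + 30354
101083 = 3·30354 + 10021
30354 = 3·10021 + 291
10021 = 34·291 + 127
291 = 2·127 + 37
127 = 3·37 + 16
37 = 2·16 + 5
16 = 3·5 + 1
5 = 5·1 + 0
The gcd is 1. Working backward:
1 = 16 − 3·5
1 = −3·37 + 7·16
1 = 7·127 − 24·37
1 = −24·291 + 55·127
1 = 55·10021 − 1894·291
1 = −1894·30354 + 5737·10021
1 = 5737·101083 − 19105·30354
1 = −19105·333603 + 63052·101083
So 101083·63052 ≡ 1 (mod 333603).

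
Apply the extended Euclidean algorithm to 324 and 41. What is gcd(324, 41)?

Euclidean algorithm:
324 = 7·41 + 37
41 = 1·37 + 4
37 = 9·4 + 1
4 = 4·1 + 0
gcd(324, 41) = 1.
Back-substituting:
1 = 37 − 9·4
1 = −9·41 + 10·37
1 = 10·324 − 79·41
So 1 = (10)·324 + (-79)·41.

1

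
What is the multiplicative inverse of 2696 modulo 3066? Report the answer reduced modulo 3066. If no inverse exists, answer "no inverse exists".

no inverse exists

Euclidean algorithm on 3066, 2696:
3066 = 1×2696 + 370
2696 = 7×370 + 106
370 = 3×106 + 52
106 = 2×52 + 2
52 = 26×2 + 0
Since gcd = 2 > 1, 2696 is not a unit mod 3066.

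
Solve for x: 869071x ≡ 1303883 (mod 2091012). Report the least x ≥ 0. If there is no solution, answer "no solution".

First find gcd(869071, 2091012):
2091012 = 2×869071 + 352870
869071 = 2×352870 + 163331
352870 = 2×163331 + 26208
163331 = 6×26208 + 6083
26208 = 4×6083 + 1876
6083 = 3×1876 + 455
1876 = 4×455 + 56
455 = 8×56 + 7
56 = 8×7 + 0
gcd = 7 and 7 | 1303883, so solutions exist. Divide through by 7: 124153x ≡ 186269 (mod 298716).
Now find 124153⁻¹ mod 298716:
298716 = 2·124153 + 50410
124153 = 2·50410 + 23333
50410 = 2·23333 + 3744
23333 = 6·3744 + 869
3744 = 4·869 + 268
869 = 3·268 + 65
268 = 4·65 + 8
65 = 8·8 + 1
8 = 8·1 + 0
Back-substitute:
1 = 65 − 8·8
1 = −8·268 + 33·65
1 = 33·869 − 107·268
1 = −107·3744 + 461·869
1 = 461·23333 − 2873·3744
1 = −2873·50410 + 6207·23333
1 = 6207·124153 − 15287·50410
1 = −15287·298716 + 36781·124153
So 124153⁻¹ ≡ 36781 (mod 298716).
Then x ≡ 36781·186269 ≡ 108629 (mod 298716); the smallest non-negative solution is x = 108629.

108629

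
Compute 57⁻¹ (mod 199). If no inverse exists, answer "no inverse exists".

7

Extended Euclidean algorithm:
199 = 3*57 + 28
57 = 2*28 + 1
28 = 28*1 + 0
The gcd is 1. Working backward:
1 = 57 − 2·28
1 = −2·199 + 7·57
So 57·7 ≡ 1 (mod 199).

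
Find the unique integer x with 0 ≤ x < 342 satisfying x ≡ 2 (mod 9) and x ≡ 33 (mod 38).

Write x = 2 + 9·k. Then 9·k ≡ 33 − 2 ≡ 31 (mod 38).
Need 9⁻¹ mod 38. Extended Euclid on (38, 9):
38 = 4*9 + 2
9 = 4*2 + 1
2 = 2*1 + 0
Back-substitute:
1 = 9 − 4·2
1 = −4·38 + 17·9
9⁻¹ ≡ 17 (mod 38), so k ≡ 17·31 ≡ 33 (mod 38).
x = 2 + 9·33 = 299.

299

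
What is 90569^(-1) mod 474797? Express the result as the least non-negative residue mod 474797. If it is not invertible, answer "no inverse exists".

Run Euclid on (474797, 90569):
474797 = 5×90569 + 21952
90569 = 4×21952 + 2761
21952 = 7×2761 + 2625
2761 = 1×2625 + 136
2625 = 19×136 + 41
136 = 3×41 + 13
41 = 3×13 + 2
13 = 6×2 + 1
2 = 2×1 + 0
Since gcd(90569, 474797) = 1, back-substitute to write 1 as a combination:
1 = 13 − 6·2
1 = −6·41 + 19·13
1 = 19·136 − 63·41
1 = −63·2625 + 1216·136
1 = 1216·2761 − 1279·2625
1 = −1279·21952 + 10169·2761
1 = 10169·90569 − 41955·21952
1 = −41955·474797 + 219944·90569
So 90569·219944 ≡ 1 (mod 474797).

219944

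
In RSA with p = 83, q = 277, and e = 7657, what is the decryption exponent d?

19561

φ(n) = (p−1)(q−1) = 82·276 = 22632.
Need d with 7657·d ≡ 1 (mod 22632). Apply the extended Euclidean algorithm:
22632 = 2*7657 + 7318
7657 = 1*7318 + 339
7318 = 21*339 + 199
339 = 1*199 + 140
199 = 1*140 + 59
140 = 2*59 + 22
59 = 2*22 + 15
22 = 1*15 + 7
15 = 2*7 + 1
7 = 7*1 + 0
Back-substitute:
1 = 15 − 2·7
1 = −2·22 + 3·15
1 = 3·59 − 8·22
1 = −8·140 + 19·59
1 = 19·199 − 27·140
1 = −27·339 + 46·199
1 = 46·7318 − 993·339
1 = −993·7657 + 1039·7318
1 = 1039·22632 − 3071·7657
So 7657·(-3071) ≡ 1 (mod 22632), hence d ≡ -3071 ≡ 19561 (mod 22632).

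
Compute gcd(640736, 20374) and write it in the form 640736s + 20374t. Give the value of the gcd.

Repeated division:
640736 = 31·20374 + 9142
20374 = 2·9142 + 2090
9142 = 4·2090 + 782
2090 = 2·782 + 526
782 = 1·526 + 256
526 = 2·256 + 14
256 = 18·14 + 4
14 = 3·4 + 2
4 = 2·2 + 0
gcd(640736, 20374) = 2.
Express as a combination:
2 = 14 − 3·4
2 = −3·256 + 55·14
2 = 55·526 − 113·256
2 = −113·782 + 168·526
2 = 168·2090 − 449·782
2 = −449·9142 + 1964·2090
2 = 1964·20374 − 4377·9142
2 = −4377·640736 + 137651·20374
So 2 = (-4377)·640736 + (137651)·20374.

2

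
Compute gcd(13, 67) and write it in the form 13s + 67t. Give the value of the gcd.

Apply Euclid's algorithm to 67 and 13:
67 = 5×13 + 2
13 = 6×2 + 1
2 = 2×1 + 0
gcd(13, 67) = 1.
Express as a combination:
1 = 13 − 6·2
1 = −6·67 + 31·13
So 1 = (-6)·67 + (31)·13.

1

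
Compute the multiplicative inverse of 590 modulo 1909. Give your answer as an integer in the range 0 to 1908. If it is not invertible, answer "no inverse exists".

Run Euclid on (1909, 590):
1909 = 3×590 + 139
590 = 4×139 + 34
139 = 4×34 + 3
34 = 11×3 + 1
3 = 3×1 + 0
Since gcd(590, 1909) = 1, back-substitute to write 1 as a combination:
1 = 34 − 11·3
1 = −11·139 + 45·34
1 = 45·590 − 191·139
1 = −191·1909 + 618·590
So 590·618 ≡ 1 (mod 1909).

618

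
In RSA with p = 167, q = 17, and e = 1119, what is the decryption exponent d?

1023

φ(n) = (p−1)(q−1) = 166·16 = 2656.
Need d with 1119·d ≡ 1 (mod 2656). Apply the extended Euclidean algorithm:
2656 = 2*1119 + 418
1119 = 2*418 + 283
418 = 1*283 + 135
283 = 2*135 + 13
135 = 10*13 + 5
13 = 2*5 + 3
5 = 1*3 + 2
3 = 1*2 + 1
2 = 2*1 + 0
Back-substitute:
1 = 3 − 2
1 = −5 + 2·3
1 = 2·13 − 5·5
1 = −5·135 + 52·13
1 = 52·283 − 109·135
1 = −109·418 + 161·283
1 = 161·1119 − 431·418
1 = −431·2656 + 1023·1119
So 1119·1023 ≡ 1 (mod 2656), hence d = 1023.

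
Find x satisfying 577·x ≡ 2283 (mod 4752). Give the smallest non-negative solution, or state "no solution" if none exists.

4443

First find gcd(577, 4752):
4752 = 8*577 + 136
577 = 4*136 + 33
136 = 4*33 + 4
33 = 8*4 + 1
4 = 4*1 + 0
gcd = 1, so a unique solution mod 4752 exists.
Back-substitute for the Bézout coefficients:
1 = 33 − 8·4
1 = −8·136 + 33·33
1 = 33·577 − 140·136
1 = −140·4752 + 1153·577
So 577·(1153) ≡ 1 (mod 4752), giving 577⁻¹ ≡ 1153.
x ≡ 577⁻¹·2283 ≡ 1153·2283 ≡ 4443 (mod 4752).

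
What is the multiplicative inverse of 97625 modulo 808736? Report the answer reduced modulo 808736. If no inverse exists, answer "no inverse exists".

Run Euclid on (808736, 97625):
808736 = 8·97625 + 27736
97625 = 3·27736 + 14417
27736 = 1·14417 + 13319
14417 = 1·13319 + 1098
13319 = 12·1098 + 143
1098 = 7·143 + 97
143 = 1·97 + 46
97 = 2·46 + 5
46 = 9·5 + 1
5 = 5·1 + 0
gcd = 1, so the inverse exists. Back-substitute:
1 = 46 − 9·5
1 = −9·97 + 19·46
1 = 19·143 − 28·97
1 = −28·1098 + 215·143
1 = 215·13319 − 2608·1098
1 = −2608·14417 + 2823·13319
1 = 2823·27736 − 5431·14417
1 = −5431·97625 + 19116·27736
1 = 19116·808736 − 158359·97625
Hence 97625⁻¹ ≡ -158359 ≡ 650377 (mod 808736).

650377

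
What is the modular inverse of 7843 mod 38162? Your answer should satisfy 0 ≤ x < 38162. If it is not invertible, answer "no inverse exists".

Extended Euclidean algorithm:
38162 = 4*7843 + 6790
7843 = 1*6790 + 1053
6790 = 6*1053 + 472
1053 = 2*472 + 109
472 = 4*109 + 36
109 = 3*36 + 1
36 = 36*1 + 0
Since gcd(7843, 38162) = 1, back-substitute to write 1 as a combination:
1 = 109 − 3·36
1 = −3·472 + 13·109
1 = 13·1053 − 29·472
1 = −29·6790 + 187·1053
1 = 187·7843 − 216·6790
1 = −216·38162 + 1051·7843
So 7843·1051 ≡ 1 (mod 38162).

1051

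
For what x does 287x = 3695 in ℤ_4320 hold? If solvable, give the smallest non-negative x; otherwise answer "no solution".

First find gcd(287, 4320):
4320 = 15*287 + 15
287 = 19*15 + 2
15 = 7*2 + 1
2 = 2*1 + 0
gcd = 1, so a unique solution mod 4320 exists.
Back-substitute for the Bézout coefficients:
1 = 15 − 7·2
1 = −7·287 + 134·15
1 = 134·4320 − 2017·287
So 287·(-2017) ≡ 1 (mod 4320), giving 287⁻¹ ≡ 2303.
x ≡ 287⁻¹·3695 ≡ 2303·3695 ≡ 3505 (mod 4320).

3505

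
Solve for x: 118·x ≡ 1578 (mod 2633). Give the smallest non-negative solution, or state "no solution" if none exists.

58

First find gcd(118, 2633):
2633 = 22*118 + 37
118 = 3*37 + 7
37 = 5*7 + 2
7 = 3*2 + 1
2 = 2*1 + 0
gcd = 1, so a unique solution mod 2633 exists.
Back-substitute for the Bézout coefficients:
1 = 7 − 3·2
1 = −3·37 + 16·7
1 = 16·118 − 51·37
1 = −51·2633 + 1138·118
So 118·(1138) ≡ 1 (mod 2633), giving 118⁻¹ ≡ 1138.
x ≡ 118⁻¹·1578 ≡ 1138·1578 ≡ 58 (mod 2633).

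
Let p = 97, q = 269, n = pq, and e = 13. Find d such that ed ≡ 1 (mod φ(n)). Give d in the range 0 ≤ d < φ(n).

φ(n) = (p−1)(q−1) = 96·268 = 25728.
Need d with 13·d ≡ 1 (mod 25728). Apply the extended Euclidean algorithm:
25728 = 1979·13 + 1
13 = 13·1 + 0
Back-substitute:
1 = 25728 − 1979·13
So 13·(-1979) ≡ 1 (mod 25728), hence d ≡ -1979 ≡ 23749 (mod 25728).

23749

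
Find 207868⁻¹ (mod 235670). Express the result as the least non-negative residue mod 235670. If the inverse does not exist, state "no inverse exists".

Compute gcd(207868, 235670):
235670 = 1×207868 + 27802
207868 = 7×27802 + 13254
27802 = 2×13254 + 1294
13254 = 10×1294 + 314
1294 = 4×314 + 38
314 = 8×38 + 10
38 = 3×10 + 8
10 = 1×8 + 2
8 = 4×2 + 0
Since gcd = 2 > 1, 207868 is not a unit mod 235670.

no inverse exists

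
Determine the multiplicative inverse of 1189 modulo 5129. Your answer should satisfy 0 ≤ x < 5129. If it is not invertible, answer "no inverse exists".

220

Extended Euclidean algorithm:
5129 = 4·1189 + 373
1189 = 3·373 + 70
373 = 5·70 + 23
70 = 3·23 + 1
23 = 23·1 + 0
Since gcd(1189, 5129) = 1, back-substitute to write 1 as a combination:
1 = 70 − 3·23
1 = −3·373 + 16·70
1 = 16·1189 − 51·373
1 = −51·5129 + 220·1189
So 1189·220 ≡ 1 (mod 5129).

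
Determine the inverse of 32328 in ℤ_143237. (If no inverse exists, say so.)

75265

Apply the Euclidean algorithm to 143237 and 32328:
143237 = 4*32328 + 13925
32328 = 2*13925 + 4478
13925 = 3*4478 + 491
4478 = 9*491 + 59
491 = 8*59 + 19
59 = 3*19 + 2
19 = 9*2 + 1
2 = 2*1 + 0
The gcd is 1. Working backward:
1 = 19 − 9·2
1 = −9·59 + 28·19
1 = 28·491 − 233·59
1 = −233·4478 + 2125·491
1 = 2125·13925 − 6608·4478
1 = −6608·32328 + 15341·13925
1 = 15341·143237 − 67972·32328
So 32328·(-67972) ≡ 1 (mod 143237), and -67972 ≡ 75265 (mod 143237).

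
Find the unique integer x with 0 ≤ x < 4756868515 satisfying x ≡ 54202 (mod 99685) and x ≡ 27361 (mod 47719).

3974495152

Write x = 54202 + 99685·k. Then 99685·k ≡ 27361 − 54202 ≡ 20878 (mod 47719).
Need 99685⁻¹ mod 47719. Extended Euclid on (47719, 4247):
47719 = 11·4247 + 1002
4247 = 4·1002 + 239
1002 = 4·239 + 46
239 = 5·46 + 9
46 = 5·9 + 1
9 = 9·1 + 0
Back-substitute:
1 = 46 − 5·9
1 = −5·239 + 26·46
1 = 26·1002 − 109·239
1 = −109·4247 + 462·1002
1 = 462·47719 − 5191·4247
99685⁻¹ ≡ 42528 (mod 47719), so k ≡ 42528·20878 ≡ 39870 (mod 47719).
x = 54202 + 99685·39870 = 3974495152.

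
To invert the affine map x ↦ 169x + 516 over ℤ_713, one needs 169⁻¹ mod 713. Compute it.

578

Extended Euclidean algorithm:
713 = 4*169 + 37
169 = 4*37 + 21
37 = 1*21 + 16
21 = 1*16 + 5
16 = 3*5 + 1
5 = 5*1 + 0
The gcd is 1. Working backward:
1 = 16 − 3·5
1 = −3·21 + 4·16
1 = 4·37 − 7·21
1 = −7·169 + 32·37
1 = 32·713 − 135·169
So 169·(-135) ≡ 1 (mod 713), and -135 ≡ 578 (mod 713).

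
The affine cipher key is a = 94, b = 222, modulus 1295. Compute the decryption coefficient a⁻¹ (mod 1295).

124

gcd(1295, 94) by repeated division:
1295 = 13×94 + 73
94 = 1×73 + 21
73 = 3×21 + 10
21 = 2×10 + 1
10 = 10×1 + 0
gcd = 1, so the inverse exists. Back-substitute:
1 = 21 − 2·10
1 = −2·73 + 7·21
1 = 7·94 − 9·73
1 = −9·1295 + 124·94
So 94·124 ≡ 1 (mod 1295).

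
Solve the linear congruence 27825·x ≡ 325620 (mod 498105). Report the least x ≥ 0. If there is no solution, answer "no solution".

11934

First find gcd(27825, 498105):
498105 = 17·27825 + 25080
27825 = 1·25080 + 2745
25080 = 9·2745 + 375
2745 = 7·375 + 120
375 = 3·120 + 15
120 = 8·15 + 0
gcd = 15 and 15 | 325620, so solutions exist. Divide through by 15: 1855x ≡ 21708 (mod 33207).
Now find 1855⁻¹ mod 33207:
33207 = 17×1855 + 1672
1855 = 1×1672 + 183
1672 = 9×183 + 25
183 = 7×25 + 8
25 = 3×8 + 1
8 = 8×1 + 0
Back-substitute:
1 = 25 − 3·8
1 = −3·183 + 22·25
1 = 22·1672 − 201·183
1 = −201·1855 + 223·1672
1 = 223·33207 − 3992·1855
So 1855·(-3992) ≡ 1 (mod 33207), i.e. 1855⁻¹ ≡ 29215.
Then x ≡ 29215·21708 ≡ 11934 (mod 33207); the smallest non-negative solution is x = 11934.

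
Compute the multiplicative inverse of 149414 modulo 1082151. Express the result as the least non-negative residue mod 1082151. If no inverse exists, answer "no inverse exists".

566642

gcd(1082151, 149414) by repeated division:
1082151 = 7×149414 + 36253
149414 = 4×36253 + 4402
36253 = 8×4402 + 1037
4402 = 4×1037 + 254
1037 = 4×254 + 21
254 = 12×21 + 2
21 = 10×2 + 1
2 = 2×1 + 0
gcd = 1, so the inverse exists. Back-substitute:
1 = 21 − 10·2
1 = −10·254 + 121·21
1 = 121·1037 − 494·254
1 = −494·4402 + 2097·1037
1 = 2097·36253 − 17270·4402
1 = −17270·149414 + 71177·36253
1 = 71177·1082151 − 515509·149414
Thus 149414·(-515509) ≡ 1 (mod 1082151); reducing, -515509 mod 1082151 = 566642.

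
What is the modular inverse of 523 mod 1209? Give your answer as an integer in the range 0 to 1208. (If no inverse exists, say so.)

178

gcd(1209, 523) by repeated division:
1209 = 2×523 + 163
523 = 3×163 + 34
163 = 4×34 + 27
34 = 1×27 + 7
27 = 3×7 + 6
7 = 1×6 + 1
6 = 6×1 + 0
gcd = 1, so the inverse exists. Back-substitute:
1 = 7 − 6
1 = −27 + 4·7
1 = 4·34 − 5·27
1 = −5·163 + 24·34
1 = 24·523 − 77·163
1 = −77·1209 + 178·523
So 523·178 ≡ 1 (mod 1209).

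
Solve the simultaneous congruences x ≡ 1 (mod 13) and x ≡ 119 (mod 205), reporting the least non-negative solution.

Write x = 1 + 13·k. Then 13·k ≡ 119 − 1 ≡ 118 (mod 205).
Need 13⁻¹ mod 205. Extended Euclid on (205, 13):
205 = 15·13 + 10
13 = 1·10 + 3
10 = 3·3 + 1
3 = 3·1 + 0
Back-substitute:
1 = 10 − 3·3
1 = −3·13 + 4·10
1 = 4·205 − 63·13
13⁻¹ ≡ 142 (mod 205), so k ≡ 142·118 ≡ 151 (mod 205).
x = 1 + 13·151 = 1964.

1964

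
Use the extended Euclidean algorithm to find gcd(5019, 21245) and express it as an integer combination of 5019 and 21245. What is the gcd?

Repeated division:
21245 = 4*5019 + 1169
5019 = 4*1169 + 343
1169 = 3*343 + 140
343 = 2*140 + 63
140 = 2*63 + 14
63 = 4*14 + 7
14 = 2*7 + 0
gcd(5019, 21245) = 7.
Working backward:
7 = 63 − 4·14
7 = −4·140 + 9·63
7 = 9·343 − 22·140
7 = −22·1169 + 75·343
7 = 75·5019 − 322·1169
7 = −322·21245 + 1363·5019
So 7 = (-322)·21245 + (1363)·5019.

7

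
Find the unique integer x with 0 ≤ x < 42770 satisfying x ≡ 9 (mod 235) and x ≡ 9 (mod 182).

9

Write x = 9 + 235·k. Then 235·k ≡ 9 − 9 ≡ 0 (mod 182).
Need 235⁻¹ mod 182. Extended Euclid on (182, 53):
182 = 3×53 + 23
53 = 2×23 + 7
23 = 3×7 + 2
7 = 3×2 + 1
2 = 2×1 + 0
Back-substitute:
1 = 7 − 3·2
1 = −3·23 + 10·7
1 = 10·53 − 23·23
1 = −23·182 + 79·53
235⁻¹ ≡ 79 (mod 182), so k ≡ 79·0 ≡ 0 (mod 182).
x = 9 + 235·0 = 9.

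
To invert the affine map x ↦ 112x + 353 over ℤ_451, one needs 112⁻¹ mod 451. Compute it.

Extended Euclidean algorithm:
451 = 4*112 + 3
112 = 37*3 + 1
3 = 3*1 + 0
The gcd is 1. Working backward:
1 = 112 − 37·3
1 = −37·451 + 149·112
So 112·149 ≡ 1 (mod 451).

149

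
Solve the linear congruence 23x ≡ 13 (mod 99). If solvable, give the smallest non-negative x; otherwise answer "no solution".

First find gcd(23, 99):
99 = 4*23 + 7
23 = 3*7 + 2
7 = 3*2 + 1
2 = 2*1 + 0
gcd = 1, so a unique solution mod 99 exists.
Back-substitute for the Bézout coefficients:
1 = 7 − 3·2
1 = −3·23 + 10·7
1 = 10·99 − 43·23
So 23·(-43) ≡ 1 (mod 99), giving 23⁻¹ ≡ 56.
x ≡ 23⁻¹·13 ≡ 56·13 ≡ 35 (mod 99).

35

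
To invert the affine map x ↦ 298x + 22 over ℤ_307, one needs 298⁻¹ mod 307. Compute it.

Run Euclid on (307, 298):
307 = 1*298 + 9
298 = 33*9 + 1
9 = 9*1 + 0
Since gcd(298, 307) = 1, back-substitute to write 1 as a combination:
1 = 298 − 33·9
1 = −33·307 + 34·298
So 298·34 ≡ 1 (mod 307).

34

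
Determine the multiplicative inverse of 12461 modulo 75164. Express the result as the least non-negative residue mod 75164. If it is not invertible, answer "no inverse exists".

Run Euclid on (75164, 12461):
75164 = 6×12461 + 398
12461 = 31×398 + 123
398 = 3×123 + 29
123 = 4×29 + 7
29 = 4×7 + 1
7 = 7×1 + 0
Since gcd(12461, 75164) = 1, back-substitute to write 1 as a combination:
1 = 29 − 4·7
1 = −4·123 + 17·29
1 = 17·398 − 55·123
1 = −55·12461 + 1722·398
1 = 1722·75164 − 10387·12461
Hence 12461⁻¹ ≡ -10387 ≡ 64777 (mod 75164).

64777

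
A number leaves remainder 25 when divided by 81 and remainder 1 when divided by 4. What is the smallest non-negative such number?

Write x = 25 + 81·k. Then 81·k ≡ 1 − 25 ≡ 0 (mod 4).
Need 81⁻¹ mod 4. Extended Euclid on (4, 1):
4 = 4·1 + 0
81⁻¹ ≡ 1 (mod 4), so k ≡ 1·0 ≡ 0 (mod 4).
x = 25 + 81·0 = 25.

25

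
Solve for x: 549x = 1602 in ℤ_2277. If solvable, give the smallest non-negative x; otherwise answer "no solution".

202

First find gcd(549, 2277):
2277 = 4·549 + 81
549 = 6·81 + 63
81 = 1·63 + 18
63 = 3·18 + 9
18 = 2·9 + 0
gcd = 9 and 9 | 1602, so solutions exist. Divide through by 9: 61x ≡ 178 (mod 253).
Now find 61⁻¹ mod 253:
253 = 4·61 + 9
61 = 6·9 + 7
9 = 1·7 + 2
7 = 3·2 + 1
2 = 2·1 + 0
Back-substitute:
1 = 7 − 3·2
1 = −3·9 + 4·7
1 = 4·61 − 27·9
1 = −27·253 + 112·61
So 61⁻¹ ≡ 112 (mod 253).
Then x ≡ 112·178 ≡ 202 (mod 253); the smallest non-negative solution is x = 202.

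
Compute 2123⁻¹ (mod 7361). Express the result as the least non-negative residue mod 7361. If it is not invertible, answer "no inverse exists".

6196

Run Euclid on (7361, 2123):
7361 = 3×2123 + 992
2123 = 2×992 + 139
992 = 7×139 + 19
139 = 7×19 + 6
19 = 3×6 + 1
6 = 6×1 + 0
The gcd is 1. Working backward:
1 = 19 − 3·6
1 = −3·139 + 22·19
1 = 22·992 − 157·139
1 = −157·2123 + 336·992
1 = 336·7361 − 1165·2123
So 2123·(-1165) ≡ 1 (mod 7361), and -1165 ≡ 6196 (mod 7361).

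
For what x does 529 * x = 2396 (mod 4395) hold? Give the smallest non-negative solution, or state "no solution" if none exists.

First find gcd(529, 4395):
4395 = 8*529 + 163
529 = 3*163 + 40
163 = 4*40 + 3
40 = 13*3 + 1
3 = 3*1 + 0
gcd = 1, so a unique solution mod 4395 exists.
Back-substitute for the Bézout coefficients:
1 = 40 − 13·3
1 = −13·163 + 53·40
1 = 53·529 − 172·163
1 = −172·4395 + 1429·529
So 529·(1429) ≡ 1 (mod 4395), giving 529⁻¹ ≡ 1429.
x ≡ 529⁻¹·2396 ≡ 1429·2396 ≡ 179 (mod 4395).

179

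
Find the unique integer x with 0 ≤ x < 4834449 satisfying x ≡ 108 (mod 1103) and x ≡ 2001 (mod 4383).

Write x = 108 + 1103·k. Then 1103·k ≡ 2001 − 108 ≡ 1893 (mod 4383).
Need 1103⁻¹ mod 4383. Extended Euclid on (4383, 1103):
4383 = 3×1103 + 1074
1103 = 1×1074 + 29
1074 = 37×29 + 1
29 = 29×1 + 0
Back-substitute:
1 = 1074 − 37·29
1 = −37·1103 + 38·1074
1 = 38·4383 − 151·1103
1103⁻¹ ≡ 4232 (mod 4383), so k ≡ 4232·1893 ≡ 3435 (mod 4383).
x = 108 + 1103·3435 = 3788913.

3788913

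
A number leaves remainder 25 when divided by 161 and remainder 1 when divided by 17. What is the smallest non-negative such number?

2279

Write x = 25 + 161·k. Then 161·k ≡ 1 − 25 ≡ 10 (mod 17).
Need 161⁻¹ mod 17. Extended Euclid on (17, 8):
17 = 2×8 + 1
8 = 8×1 + 0
Back-substitute:
1 = 17 − 2·8
161⁻¹ ≡ 15 (mod 17), so k ≡ 15·10 ≡ 14 (mod 17).
x = 25 + 161·14 = 2279.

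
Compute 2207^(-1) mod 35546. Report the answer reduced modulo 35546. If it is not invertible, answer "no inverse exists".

14431

Extended Euclidean algorithm:
35546 = 16×2207 + 234
2207 = 9×234 + 101
234 = 2×101 + 32
101 = 3×32 + 5
32 = 6×5 + 2
5 = 2×2 + 1
2 = 2×1 + 0
Since gcd(2207, 35546) = 1, back-substitute to write 1 as a combination:
1 = 5 − 2·2
1 = −2·32 + 13·5
1 = 13·101 − 41·32
1 = −41·234 + 95·101
1 = 95·2207 − 896·234
1 = −896·35546 + 14431·2207
So 2207·14431 ≡ 1 (mod 35546).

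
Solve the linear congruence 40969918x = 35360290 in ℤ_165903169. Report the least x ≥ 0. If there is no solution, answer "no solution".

101329243

First find gcd(40969918, 165903169):
165903169 = 4×40969918 + 2023497
40969918 = 20×2023497 + 499978
2023497 = 4×499978 + 23585
499978 = 21×23585 + 4693
23585 = 5×4693 + 120
4693 = 39×120 + 13
120 = 9×13 + 3
13 = 4×3 + 1
3 = 3×1 + 0
gcd = 1, so a unique solution mod 165903169 exists.
Back-substitute for the Bézout coefficients:
1 = 13 − 4·3
1 = −4·120 + 37·13
1 = 37·4693 − 1447·120
1 = −1447·23585 + 7272·4693
1 = 7272·499978 − 154159·23585
1 = −154159·2023497 + 623908·499978
1 = 623908·40969918 − 12632319·2023497
1 = −12632319·165903169 + 51153184·40969918
So 40969918·(51153184) ≡ 1 (mod 165903169), giving 40969918⁻¹ ≡ 51153184.
x ≡ 40969918⁻¹·35360290 ≡ 51153184·35360290 ≡ 101329243 (mod 165903169).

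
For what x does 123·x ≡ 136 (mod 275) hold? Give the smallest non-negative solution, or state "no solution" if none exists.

First find gcd(123, 275):
275 = 2×123 + 29
123 = 4×29 + 7
29 = 4×7 + 1
7 = 7×1 + 0
gcd = 1, so a unique solution mod 275 exists.
Back-substitute for the Bézout coefficients:
1 = 29 − 4·7
1 = −4·123 + 17·29
1 = 17·275 − 38·123
So 123·(-38) ≡ 1 (mod 275), giving 123⁻¹ ≡ 237.
x ≡ 123⁻¹·136 ≡ 237·136 ≡ 57 (mod 275).

57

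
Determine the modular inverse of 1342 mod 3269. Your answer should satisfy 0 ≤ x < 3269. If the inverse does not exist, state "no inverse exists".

3174

Apply the Euclidean algorithm to 3269 and 1342:
3269 = 2*1342 + 585
1342 = 2*585 + 172
585 = 3*172 + 69
172 = 2*69 + 34
69 = 2*34 + 1
34 = 34*1 + 0
gcd = 1, so the inverse exists. Back-substitute:
1 = 69 − 2·34
1 = −2·172 + 5·69
1 = 5·585 − 17·172
1 = −17·1342 + 39·585
1 = 39·3269 − 95·1342
Hence 1342⁻¹ ≡ -95 ≡ 3174 (mod 3269).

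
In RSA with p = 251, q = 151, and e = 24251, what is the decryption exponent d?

25751

φ(n) = (p−1)(q−1) = 250·150 = 37500.
Need d with 24251·d ≡ 1 (mod 37500). Apply the extended Euclidean algorithm:
37500 = 1·24251 + 13249
24251 = 1·13249 + 11002
13249 = 1·11002 + 2247
11002 = 4·2247 + 2014
2247 = 1·2014 + 233
2014 = 8·233 + 150
233 = 1·150 + 83
150 = 1·83 + 67
83 = 1·67 + 16
67 = 4·16 + 3
16 = 5·3 + 1
3 = 3·1 + 0
Back-substitute:
1 = 16 − 5·3
1 = −5·67 + 21·16
1 = 21·83 − 26·67
1 = −26·150 + 47·83
1 = 47·233 − 73·150
1 = −73·2014 + 631·233
1 = 631·2247 − 704·2014
1 = −704·11002 + 3447·2247
1 = 3447·13249 − 4151·11002
1 = −4151·24251 + 7598·13249
1 = 7598·37500 − 11749·24251
So 24251·(-11749) ≡ 1 (mod 37500), hence d ≡ -11749 ≡ 25751 (mod 37500).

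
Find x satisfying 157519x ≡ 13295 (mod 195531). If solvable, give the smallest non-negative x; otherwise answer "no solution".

128603

First find gcd(157519, 195531):
195531 = 1·157519 + 38012
157519 = 4·38012 + 5471
38012 = 6·5471 + 5186
5471 = 1·5186 + 285
5186 = 18·285 + 56
285 = 5·56 + 5
56 = 11·5 + 1
5 = 5·1 + 0
gcd = 1, so a unique solution mod 195531 exists.
Back-substitute for the Bézout coefficients:
1 = 56 − 11·5
1 = −11·285 + 56·56
1 = 56·5186 − 1019·285
1 = −1019·5471 + 1075·5186
1 = 1075·38012 − 7469·5471
1 = −7469·157519 + 30951·38012
1 = 30951·195531 − 38420·157519
So 157519·(-38420) ≡ 1 (mod 195531), giving 157519⁻¹ ≡ 157111.
x ≡ 157519⁻¹·13295 ≡ 157111·13295 ≡ 128603 (mod 195531).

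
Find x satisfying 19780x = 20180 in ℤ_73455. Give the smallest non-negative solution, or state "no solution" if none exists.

9389

First find gcd(19780, 73455):
73455 = 3·19780 + 14115
19780 = 1·14115 + 5665
14115 = 2·5665 + 2785
5665 = 2·2785 + 95
2785 = 29·95 + 30
95 = 3·30 + 5
30 = 6·5 + 0
gcd = 5 and 5 | 20180, so solutions exist. Divide through by 5: 3956x ≡ 4036 (mod 14691).
Now find 3956⁻¹ mod 14691:
14691 = 3*3956 + 2823
3956 = 1*2823 + 1133
2823 = 2*1133 + 557
1133 = 2*557 + 19
557 = 29*19 + 6
19 = 3*6 + 1
6 = 6*1 + 0
Back-substitute:
1 = 19 − 3·6
1 = −3·557 + 88·19
1 = 88·1133 − 179·557
1 = −179·2823 + 446·1133
1 = 446·3956 − 625·2823
1 = −625·14691 + 2321·3956
So 3956⁻¹ ≡ 2321 (mod 14691).
Then x ≡ 2321·4036 ≡ 9389 (mod 14691); the smallest non-negative solution is x = 9389.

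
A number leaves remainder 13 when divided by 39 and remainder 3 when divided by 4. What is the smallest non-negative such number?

Write x = 13 + 39·k. Then 39·k ≡ 3 − 13 ≡ 2 (mod 4).
Need 39⁻¹ mod 4. Extended Euclid on (4, 3):
4 = 1*3 + 1
3 = 3*1 + 0
Back-substitute:
1 = 4 − 3
39⁻¹ ≡ 3 (mod 4), so k ≡ 3·2 ≡ 2 (mod 4).
x = 13 + 39·2 = 91.

91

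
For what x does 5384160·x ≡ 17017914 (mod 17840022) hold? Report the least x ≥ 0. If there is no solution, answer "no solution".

First find gcd(5384160, 17840022):
17840022 = 3*5384160 + 1687542
5384160 = 3*1687542 + 321534
1687542 = 5*321534 + 79872
321534 = 4*79872 + 2046
79872 = 39*2046 + 78
2046 = 26*78 + 18
78 = 4*18 + 6
18 = 3*6 + 0
gcd = 6 and 6 | 17017914, so solutions exist. Divide through by 6: 897360x ≡ 2836319 (mod 2973337).
Now find 897360⁻¹ mod 2973337:
2973337 = 3×897360 + 281257
897360 = 3×281257 + 53589
281257 = 5×53589 + 13312
53589 = 4×13312 + 341
13312 = 39×341 + 13
341 = 26×13 + 3
13 = 4×3 + 1
3 = 3×1 + 0
Back-substitute:
1 = 13 − 4·3
1 = −4·341 + 105·13
1 = 105·13312 − 4099·341
1 = −4099·53589 + 16501·13312
1 = 16501·281257 − 86604·53589
1 = −86604·897360 + 276313·281257
1 = 276313·2973337 − 915543·897360
So 897360·(-915543) ≡ 1 (mod 2973337), i.e. 897360⁻¹ ≡ 2057794.
Then x ≡ 2057794·2836319 ≡ 782744 (mod 2973337); the smallest non-negative solution is x = 782744.

782744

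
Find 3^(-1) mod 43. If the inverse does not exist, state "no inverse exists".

29

Run Euclid on (43, 3):
43 = 14·3 + 1
3 = 3·1 + 0
gcd = 1, so the inverse exists. Back-substitute:
1 = 43 − 14·3
So 3·(-14) ≡ 1 (mod 43), and -14 ≡ 29 (mod 43).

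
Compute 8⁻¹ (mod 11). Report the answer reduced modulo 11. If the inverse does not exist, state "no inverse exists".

Run Euclid on (11, 8):
11 = 1·8 + 3
8 = 2·3 + 2
3 = 1·2 + 1
2 = 2·1 + 0
The gcd is 1. Working backward:
1 = 3 − 2
1 = −8 + 3·3
1 = 3·11 − 4·8
Thus 8·(-4) ≡ 1 (mod 11); reducing, -4 mod 11 = 7.

7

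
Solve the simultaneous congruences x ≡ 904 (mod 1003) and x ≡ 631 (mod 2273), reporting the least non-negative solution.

950745

Write x = 904 + 1003·k. Then 1003·k ≡ 631 − 904 ≡ 2000 (mod 2273).
Need 1003⁻¹ mod 2273. Extended Euclid on (2273, 1003):
2273 = 2*1003 + 267
1003 = 3*267 + 202
267 = 1*202 + 65
202 = 3*65 + 7
65 = 9*7 + 2
7 = 3*2 + 1
2 = 2*1 + 0
Back-substitute:
1 = 7 − 3·2
1 = −3·65 + 28·7
1 = 28·202 − 87·65
1 = −87·267 + 115·202
1 = 115·1003 − 432·267
1 = −432·2273 + 979·1003
1003⁻¹ ≡ 979 (mod 2273), so k ≡ 979·2000 ≡ 947 (mod 2273).
x = 904 + 1003·947 = 950745.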